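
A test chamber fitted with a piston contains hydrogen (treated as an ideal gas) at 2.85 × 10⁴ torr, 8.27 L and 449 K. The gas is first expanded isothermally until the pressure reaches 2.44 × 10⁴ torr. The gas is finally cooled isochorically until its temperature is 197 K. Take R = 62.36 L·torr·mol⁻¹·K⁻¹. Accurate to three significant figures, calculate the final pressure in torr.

P₃ ≈ 1.07e+04 torr

T constant ⇒ Boyle's law P V = const: T₂ = T₁; V₂ = V₁·(P₁/P₂) = 9.660 L.
Isochoric, so P/T is constant: V₃ = V₂; P₃ = P₂·(T₃/T₂) = 1.071e+04 torr.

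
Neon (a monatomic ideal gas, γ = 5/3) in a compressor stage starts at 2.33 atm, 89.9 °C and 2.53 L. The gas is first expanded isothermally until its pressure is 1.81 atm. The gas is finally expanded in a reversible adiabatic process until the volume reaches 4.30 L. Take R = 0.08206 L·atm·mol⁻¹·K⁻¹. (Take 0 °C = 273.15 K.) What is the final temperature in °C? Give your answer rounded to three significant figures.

Convert: T₁ = 363.0 K.
T constant ⇒ Boyle's law P V = const: T₂ = T₁; V₂ = V₁·(P₁/P₂) = 3.257 L.
Reversible adiabatic, γ = 5/3: T₃ = T₂·(V₂/V₃)^(γ−1) = 301.7 K; P₃ = P₂·(V₂/V₃)^γ = 1.139 atm.

T₃ ≈ 28.5 °C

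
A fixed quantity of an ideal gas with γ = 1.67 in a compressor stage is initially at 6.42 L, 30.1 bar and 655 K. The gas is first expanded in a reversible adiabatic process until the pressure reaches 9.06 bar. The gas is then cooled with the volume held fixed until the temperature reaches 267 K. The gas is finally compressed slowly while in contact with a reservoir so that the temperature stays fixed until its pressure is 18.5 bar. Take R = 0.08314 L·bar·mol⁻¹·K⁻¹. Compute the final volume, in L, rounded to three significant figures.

V₄ ≈ 4.26 L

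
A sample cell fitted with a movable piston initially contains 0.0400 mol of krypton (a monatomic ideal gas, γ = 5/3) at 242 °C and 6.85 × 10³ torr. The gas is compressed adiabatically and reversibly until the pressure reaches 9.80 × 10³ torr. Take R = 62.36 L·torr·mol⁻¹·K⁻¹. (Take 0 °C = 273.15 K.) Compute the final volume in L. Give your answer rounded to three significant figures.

V₂ ≈ 0.151 L

Convert: T₁ = 515.1 K.
From PV = nRT: V₁ = nRT₁/P₁ = 0.1876 L.
Reversible adiabatic, γ = 5/3: T₂ = T₁·(P₂/P₁)^((γ−1)/γ) = 594.5 K; V₂ = V₁·(P₁/P₂)^(1/γ) = 0.1513 L.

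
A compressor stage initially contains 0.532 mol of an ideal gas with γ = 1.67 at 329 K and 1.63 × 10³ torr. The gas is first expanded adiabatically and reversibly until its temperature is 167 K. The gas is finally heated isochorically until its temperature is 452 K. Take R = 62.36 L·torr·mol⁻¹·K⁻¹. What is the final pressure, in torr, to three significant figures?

P₃ ≈ 814 torr

From PV = nRT: V₁ = nRT₁/P₁ = 6.696 L.
Adiabatic (γ = 1.67), T V^(γ−1) and P V^γ constant: P₂ = P₁·(T₂/T₁)^(γ/(γ−1)) = 300.7 torr; V₂ = V₁·(T₁/T₂)^(1/(γ−1)) = 18.42 L.
V constant ⇒ P ∝ T: V₃ = V₂; P₃ = P₂·(T₃/T₂) = 814.0 torr.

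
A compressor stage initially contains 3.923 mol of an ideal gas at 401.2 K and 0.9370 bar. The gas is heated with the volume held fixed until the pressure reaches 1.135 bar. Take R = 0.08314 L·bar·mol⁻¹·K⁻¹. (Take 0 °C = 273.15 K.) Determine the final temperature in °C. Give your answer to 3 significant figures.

T₂ ≈ 213 °C

From PV = nRT: V₁ = nRT₁/P₁ = 139.7 L.
Isochoric, so P/T is constant: V₂ = V₁; T₂ = T₁·(P₂/P₁) = 486.0 K.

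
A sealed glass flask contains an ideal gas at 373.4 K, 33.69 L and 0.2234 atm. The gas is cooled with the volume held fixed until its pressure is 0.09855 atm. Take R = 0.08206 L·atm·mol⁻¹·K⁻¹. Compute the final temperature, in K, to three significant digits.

T₂ ≈ 165 K

Isochoric, so P/T is constant: V₂ = V₁; T₂ = T₁·(P₂/P₁) = 164.7 K.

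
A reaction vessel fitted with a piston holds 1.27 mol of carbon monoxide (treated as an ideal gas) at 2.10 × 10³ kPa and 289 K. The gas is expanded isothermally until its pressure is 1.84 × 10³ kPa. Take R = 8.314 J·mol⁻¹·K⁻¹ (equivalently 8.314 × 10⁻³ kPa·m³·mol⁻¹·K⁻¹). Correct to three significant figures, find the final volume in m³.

From PV = nRT: V₁ = nRT₁/P₁ = 0.001453 m³.
T constant ⇒ Boyle's law P V = const: T₂ = T₁; V₂ = V₁·(P₁/P₂) = 0.001658 m³.

V₂ ≈ 0.00166 m³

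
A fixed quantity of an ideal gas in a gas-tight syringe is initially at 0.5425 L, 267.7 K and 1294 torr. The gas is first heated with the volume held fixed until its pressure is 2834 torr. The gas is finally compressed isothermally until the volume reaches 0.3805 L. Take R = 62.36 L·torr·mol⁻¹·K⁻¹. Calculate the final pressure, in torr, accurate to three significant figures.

P₃ ≈ 4.04e+03 torr

Isochoric, so P/T is constant: V₂ = V₁; T₂ = T₁·(P₂/P₁) = 586.3 K.
Isothermal, so P V is constant: T₃ = T₂; P₃ = P₂·(V₂/V₃) = 4041 torr.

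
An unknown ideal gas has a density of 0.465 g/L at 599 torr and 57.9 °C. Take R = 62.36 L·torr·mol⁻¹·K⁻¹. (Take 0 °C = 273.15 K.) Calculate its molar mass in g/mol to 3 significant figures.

M ≈ 16.0 g/mol

ρ = PM/(RT) ⇒ M = ρRT/P = (0.465 × 62.36 × 331.0) / 599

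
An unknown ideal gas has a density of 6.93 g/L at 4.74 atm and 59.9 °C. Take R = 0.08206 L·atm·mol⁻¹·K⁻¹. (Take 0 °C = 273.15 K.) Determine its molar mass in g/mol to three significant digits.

ρ = PM/(RT) ⇒ M = ρRT/P = (6.93 × 0.08206 × 333.0) / 4.74

M ≈ 40.0 g/mol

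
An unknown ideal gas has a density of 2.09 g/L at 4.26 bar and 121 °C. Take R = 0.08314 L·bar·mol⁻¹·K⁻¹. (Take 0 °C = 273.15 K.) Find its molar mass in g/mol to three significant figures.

ρ = PM/(RT) ⇒ M = ρRT/P = (2.09 × 0.08314 × 394.1) / 4.26

M ≈ 16.1 g/mol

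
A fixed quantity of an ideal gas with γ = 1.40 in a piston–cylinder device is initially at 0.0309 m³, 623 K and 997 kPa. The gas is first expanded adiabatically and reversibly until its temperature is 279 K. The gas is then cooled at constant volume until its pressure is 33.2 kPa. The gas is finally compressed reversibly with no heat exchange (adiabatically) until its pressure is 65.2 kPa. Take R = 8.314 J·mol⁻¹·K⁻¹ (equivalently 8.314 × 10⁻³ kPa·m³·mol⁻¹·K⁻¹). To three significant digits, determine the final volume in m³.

Adiabatic (γ = 1.40), T V^(γ−1) and P V^γ constant: P₂ = P₁·(T₂/T₁)^(γ/(γ−1)) = 59.92 kPa; V₂ = V₁·(T₁/T₂)^(1/(γ−1)) = 0.2302 m³.
Isochoric, so P/T is constant: V₃ = V₂; T₃ = T₂·(P₃/P₂) = 154.6 K.
Adiabatic (γ = 1.40), T V^(γ−1) and P V^γ constant: T₄ = T₃·(P₄/P₃)^((γ−1)/γ) = 187.5 K; V₄ = V₃·(P₃/P₄)^(1/γ) = 0.1422 m³.

V₄ ≈ 0.142 m³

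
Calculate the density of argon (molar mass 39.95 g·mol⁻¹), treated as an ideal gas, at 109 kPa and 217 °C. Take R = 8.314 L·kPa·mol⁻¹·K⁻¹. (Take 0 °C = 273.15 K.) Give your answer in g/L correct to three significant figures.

ρ = PM/(RT) = (109 × 39.95) / (8.314 × 490.1)

ρ ≈ 1.07 g/L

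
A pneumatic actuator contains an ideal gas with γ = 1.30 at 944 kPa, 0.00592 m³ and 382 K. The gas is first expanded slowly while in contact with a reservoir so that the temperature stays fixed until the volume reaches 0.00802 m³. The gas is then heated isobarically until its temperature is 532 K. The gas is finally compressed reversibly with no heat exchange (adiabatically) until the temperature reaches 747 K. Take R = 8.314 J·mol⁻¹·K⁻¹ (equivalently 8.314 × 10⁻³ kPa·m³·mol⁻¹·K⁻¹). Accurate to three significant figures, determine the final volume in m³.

Isothermal, so P V is constant: T₂ = T₁; P₂ = P₁·(V₁/V₂) = 696.8 kPa.
P constant ⇒ V ∝ T: P₃ = P₂; V₃ = V₂·(T₃/T₂) = 0.01117 m³.
Adiabatic (γ = 1.30), T V^(γ−1) and P V^γ constant: P₄ = P₃·(T₄/T₃)^(γ/(γ−1)) = 3033 kPa; V₄ = V₃·(T₃/T₄)^(1/(γ−1)) = 0.003603 m³.

V₄ ≈ 0.00360 m³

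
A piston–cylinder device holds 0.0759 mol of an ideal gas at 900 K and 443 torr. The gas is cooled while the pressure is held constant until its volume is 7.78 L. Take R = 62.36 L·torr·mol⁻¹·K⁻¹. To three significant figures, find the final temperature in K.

T₂ ≈ 728 K

From PV = nRT: V₁ = nRT₁/P₁ = 9.616 L.
Isobaric, so V/T is constant: P₂ = P₁; T₂ = T₁·(V₂/V₁) = 728.2 K.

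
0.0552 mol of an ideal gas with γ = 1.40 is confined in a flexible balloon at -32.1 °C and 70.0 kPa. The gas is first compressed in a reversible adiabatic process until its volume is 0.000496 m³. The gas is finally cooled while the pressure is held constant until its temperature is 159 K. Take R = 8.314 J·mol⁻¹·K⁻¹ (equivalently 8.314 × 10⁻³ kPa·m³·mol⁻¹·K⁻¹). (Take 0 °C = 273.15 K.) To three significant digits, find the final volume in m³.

V₃ ≈ 0.000206 m³

Convert: T₁ = 241.0 K.
From PV = nRT: V₁ = nRT₁/P₁ = 0.001580 m³.
Adiabatic (γ = 1.40), T V^(γ−1) and P V^γ constant: T₂ = T₁·(V₁/V₂)^(γ−1) = 383.2 K; P₂ = P₁·(V₁/V₂)^γ = 354.6 kPa.
P constant ⇒ V ∝ T: P₃ = P₂; V₃ = V₂·(T₃/T₂) = 0.0002058 m³.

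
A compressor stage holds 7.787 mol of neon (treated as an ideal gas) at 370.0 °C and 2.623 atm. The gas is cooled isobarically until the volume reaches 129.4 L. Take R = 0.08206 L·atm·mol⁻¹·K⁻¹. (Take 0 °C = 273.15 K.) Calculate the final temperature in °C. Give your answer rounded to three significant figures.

T₂ ≈ 258 °C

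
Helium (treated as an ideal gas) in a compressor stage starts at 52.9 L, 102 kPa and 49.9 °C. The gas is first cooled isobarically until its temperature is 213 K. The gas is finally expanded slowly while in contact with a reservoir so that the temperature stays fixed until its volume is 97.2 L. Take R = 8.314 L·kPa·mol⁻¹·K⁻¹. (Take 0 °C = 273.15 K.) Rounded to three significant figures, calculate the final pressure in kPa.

P₃ ≈ 36.6 kPa

Convert: T₁ = 323.0 K.
P constant ⇒ V ∝ T: P₂ = P₁; V₂ = V₁·(T₂/T₁) = 34.88 L.
T constant ⇒ Boyle's law P V = const: T₃ = T₂; P₃ = P₂·(V₂/V₃) = 36.60 kPa.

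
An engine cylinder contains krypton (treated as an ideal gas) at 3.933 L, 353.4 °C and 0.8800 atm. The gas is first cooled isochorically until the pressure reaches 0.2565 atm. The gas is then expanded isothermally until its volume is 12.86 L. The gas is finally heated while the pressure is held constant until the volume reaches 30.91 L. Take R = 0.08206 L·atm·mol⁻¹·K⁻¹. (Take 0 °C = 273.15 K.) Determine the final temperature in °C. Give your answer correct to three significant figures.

T₄ ≈ 166 °C

Convert: T₁ = 626.5 K.
V constant ⇒ P ∝ T: V₂ = V₁; T₂ = T₁·(P₂/P₁) = 182.6 K.
T constant ⇒ Boyle's law P V = const: T₃ = T₂; P₃ = P₂·(V₂/V₃) = 0.07845 atm.
P constant ⇒ V ∝ T: P₄ = P₃; T₄ = T₃·(V₄/V₃) = 439.0 K.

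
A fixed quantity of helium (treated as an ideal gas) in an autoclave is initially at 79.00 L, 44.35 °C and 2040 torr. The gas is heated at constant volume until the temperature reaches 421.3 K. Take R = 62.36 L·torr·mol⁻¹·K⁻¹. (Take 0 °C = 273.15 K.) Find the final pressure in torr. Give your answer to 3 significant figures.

P₂ ≈ 2.71e+03 torr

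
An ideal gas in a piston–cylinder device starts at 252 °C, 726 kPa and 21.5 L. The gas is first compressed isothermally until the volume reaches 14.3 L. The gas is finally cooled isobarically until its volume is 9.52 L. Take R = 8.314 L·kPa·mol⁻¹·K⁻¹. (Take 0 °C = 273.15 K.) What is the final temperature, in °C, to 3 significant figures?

T₃ ≈ 76.5 °C

Convert: T₁ = 525.1 K.
T constant ⇒ Boyle's law P V = const: T₂ = T₁; P₂ = P₁·(V₁/V₂) = 1092 kPa.
Isobaric, so V/T is constant: P₃ = P₂; T₃ = T₂·(V₃/V₂) = 349.6 K.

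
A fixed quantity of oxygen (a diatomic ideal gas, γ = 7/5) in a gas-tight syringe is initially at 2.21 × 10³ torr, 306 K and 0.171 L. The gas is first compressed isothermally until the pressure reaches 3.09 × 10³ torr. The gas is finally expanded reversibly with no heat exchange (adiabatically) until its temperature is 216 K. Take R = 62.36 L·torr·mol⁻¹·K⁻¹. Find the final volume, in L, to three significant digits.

T constant ⇒ Boyle's law P V = const: T₂ = T₁; V₂ = V₁·(P₁/P₂) = 0.1223 L.
Adiabatic (γ = 7/5), T V^(γ−1) and P V^γ constant: P₃ = P₂·(T₃/T₂)^(γ/(γ−1)) = 913.1 torr; V₃ = V₂·(T₂/T₃)^(1/(γ−1)) = 0.2921 L.

V₃ ≈ 0.292 L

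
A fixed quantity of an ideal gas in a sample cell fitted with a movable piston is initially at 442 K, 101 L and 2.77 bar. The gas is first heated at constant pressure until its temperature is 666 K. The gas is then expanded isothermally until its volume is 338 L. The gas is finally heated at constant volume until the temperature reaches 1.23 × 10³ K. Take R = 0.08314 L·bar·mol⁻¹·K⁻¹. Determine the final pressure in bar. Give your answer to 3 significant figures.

P₄ ≈ 2.30 bar

Isobaric, so V/T is constant: P₂ = P₁; V₂ = V₁·(T₂/T₁) = 152.2 L.
T constant ⇒ Boyle's law P V = const: T₃ = T₂; P₃ = P₂·(V₂/V₃) = 1.247 bar.
Isochoric, so P/T is constant: V₄ = V₃; P₄ = P₃·(T₄/T₃) = 2.303 bar.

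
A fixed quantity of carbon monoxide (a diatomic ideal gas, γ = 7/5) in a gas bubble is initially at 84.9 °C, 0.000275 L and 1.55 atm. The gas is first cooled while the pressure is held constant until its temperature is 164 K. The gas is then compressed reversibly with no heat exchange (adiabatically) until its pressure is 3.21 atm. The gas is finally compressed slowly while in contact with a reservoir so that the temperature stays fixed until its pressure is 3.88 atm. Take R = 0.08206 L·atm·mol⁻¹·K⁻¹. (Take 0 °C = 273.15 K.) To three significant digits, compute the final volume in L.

V₄ ≈ 6.20e-05 L

Convert: T₁ = 358.0 K.
Isobaric, so V/T is constant: P₂ = P₁; V₂ = V₁·(T₂/T₁) = 0.0001260 L.
Adiabatic (γ = 7/5), T V^(γ−1) and P V^γ constant: T₃ = T₂·(P₃/P₂)^((γ−1)/γ) = 201.9 K; V₃ = V₂·(P₂/P₃)^(1/γ) = 7.488e-05 L.
T constant ⇒ Boyle's law P V = const: T₄ = T₃; V₄ = V₃·(P₃/P₄) = 6.195e-05 L.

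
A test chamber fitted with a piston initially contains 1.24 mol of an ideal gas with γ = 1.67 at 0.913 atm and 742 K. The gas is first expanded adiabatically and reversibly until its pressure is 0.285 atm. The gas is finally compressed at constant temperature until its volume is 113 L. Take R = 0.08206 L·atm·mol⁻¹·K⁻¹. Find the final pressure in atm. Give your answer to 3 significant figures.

From PV = nRT: V₁ = nRT₁/P₁ = 82.70 L.
Reversible adiabatic, γ = 1.67: T₂ = T₁·(P₂/P₁)^((γ−1)/γ) = 465.1 K; V₂ = V₁·(P₁/P₂)^(1/γ) = 166.1 L.
T constant ⇒ Boyle's law P V = const: T₃ = T₂; P₃ = P₂·(V₂/V₃) = 0.4188 atm.

P₃ ≈ 0.419 atm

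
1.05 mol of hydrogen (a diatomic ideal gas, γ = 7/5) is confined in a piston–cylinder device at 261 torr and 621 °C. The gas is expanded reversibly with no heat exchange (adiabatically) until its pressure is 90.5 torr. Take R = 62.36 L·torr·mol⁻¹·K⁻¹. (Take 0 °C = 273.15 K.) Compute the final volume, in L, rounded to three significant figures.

Convert: T₁ = 894.1 K.
From PV = nRT: V₁ = nRT₁/P₁ = 224.3 L.
Adiabatic (γ = 7/5), T V^(γ−1) and P V^γ constant: T₂ = T₁·(P₂/P₁)^((γ−1)/γ) = 660.7 K; V₂ = V₁·(P₁/P₂)^(1/γ) = 478.0 L.

V₂ ≈ 478 L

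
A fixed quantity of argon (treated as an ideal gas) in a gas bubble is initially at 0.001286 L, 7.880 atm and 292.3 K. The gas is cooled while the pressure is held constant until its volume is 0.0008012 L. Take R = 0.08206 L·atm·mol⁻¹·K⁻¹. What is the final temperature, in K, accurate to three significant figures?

T₂ ≈ 182 K

Isobaric, so V/T is constant: P₂ = P₁; T₂ = T₁·(V₂/V₁) = 182.1 K.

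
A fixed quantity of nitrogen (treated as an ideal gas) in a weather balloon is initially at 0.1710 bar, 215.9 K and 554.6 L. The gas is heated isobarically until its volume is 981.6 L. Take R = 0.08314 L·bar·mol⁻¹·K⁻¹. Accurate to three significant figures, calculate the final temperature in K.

T₂ ≈ 382 K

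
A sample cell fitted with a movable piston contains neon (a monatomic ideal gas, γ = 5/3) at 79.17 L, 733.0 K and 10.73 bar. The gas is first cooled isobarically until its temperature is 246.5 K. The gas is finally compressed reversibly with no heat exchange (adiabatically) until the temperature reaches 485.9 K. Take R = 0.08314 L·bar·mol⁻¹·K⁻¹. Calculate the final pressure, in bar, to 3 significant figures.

P constant ⇒ V ∝ T: P₂ = P₁; V₂ = V₁·(T₂/T₁) = 26.62 L.
Adiabatic (γ = 5/3), T V^(γ−1) and P V^γ constant: P₃ = P₂·(T₃/T₂)^(γ/(γ−1)) = 58.54 bar; V₃ = V₂·(T₂/T₃)^(1/(γ−1)) = 9.620 L.

P₃ ≈ 58.5 bar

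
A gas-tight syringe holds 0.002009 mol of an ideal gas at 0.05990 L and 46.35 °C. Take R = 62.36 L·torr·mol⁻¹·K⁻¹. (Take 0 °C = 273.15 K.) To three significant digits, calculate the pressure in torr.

P ≈ 668 torr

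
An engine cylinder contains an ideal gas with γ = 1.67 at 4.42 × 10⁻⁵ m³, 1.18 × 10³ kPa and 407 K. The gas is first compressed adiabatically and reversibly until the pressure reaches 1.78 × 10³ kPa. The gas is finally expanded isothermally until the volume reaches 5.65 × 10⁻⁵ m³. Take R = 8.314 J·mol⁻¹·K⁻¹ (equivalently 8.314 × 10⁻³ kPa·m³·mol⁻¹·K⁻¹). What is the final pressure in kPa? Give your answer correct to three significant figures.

Adiabatic (γ = 1.67), T V^(γ−1) and P V^γ constant: T₂ = T₁·(P₂/P₁)^((γ−1)/γ) = 480.0 K; V₂ = V₁·(P₁/P₂)^(1/γ) = 3.456e-05 m³.
Isothermal, so P V is constant: T₃ = T₂; P₃ = P₂·(V₂/V₃) = 1089 kPa.

P₃ ≈ 1.09e+03 kPa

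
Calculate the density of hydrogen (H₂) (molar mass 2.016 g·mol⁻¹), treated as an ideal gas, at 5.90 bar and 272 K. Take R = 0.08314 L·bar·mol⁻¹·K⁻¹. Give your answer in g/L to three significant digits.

ρ = PM/(RT) = (5.90 × 2.016) / (0.08314 × 272.0)

ρ ≈ 0.526 g/L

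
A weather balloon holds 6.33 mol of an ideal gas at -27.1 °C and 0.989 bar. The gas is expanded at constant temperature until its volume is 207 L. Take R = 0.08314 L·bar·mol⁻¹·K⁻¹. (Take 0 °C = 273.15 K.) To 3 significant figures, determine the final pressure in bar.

Convert: T₁ = 246.0 K.
From PV = nRT: V₁ = nRT₁/P₁ = 130.9 L.
Isothermal, so P V is constant: T₂ = T₁; P₂ = P₁·(V₁/V₂) = 0.6256 bar.

P₂ ≈ 0.626 bar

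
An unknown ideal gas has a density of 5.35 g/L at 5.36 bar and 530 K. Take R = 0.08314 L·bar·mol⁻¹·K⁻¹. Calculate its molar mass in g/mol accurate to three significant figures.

M ≈ 44.0 g/mol

ρ = PM/(RT) ⇒ M = ρRT/P = (5.35 × 0.08314 × 530.0) / 5.36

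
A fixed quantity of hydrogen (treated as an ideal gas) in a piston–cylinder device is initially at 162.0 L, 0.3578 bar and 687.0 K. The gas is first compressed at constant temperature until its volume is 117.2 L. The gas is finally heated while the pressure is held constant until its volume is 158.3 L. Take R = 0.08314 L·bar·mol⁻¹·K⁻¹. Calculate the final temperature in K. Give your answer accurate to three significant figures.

T constant ⇒ Boyle's law P V = const: T₂ = T₁; P₂ = P₁·(V₁/V₂) = 0.4946 bar.
Isobaric, so V/T is constant: P₃ = P₂; T₃ = T₂·(V₃/V₂) = 927.9 K.

T₃ ≈ 928 K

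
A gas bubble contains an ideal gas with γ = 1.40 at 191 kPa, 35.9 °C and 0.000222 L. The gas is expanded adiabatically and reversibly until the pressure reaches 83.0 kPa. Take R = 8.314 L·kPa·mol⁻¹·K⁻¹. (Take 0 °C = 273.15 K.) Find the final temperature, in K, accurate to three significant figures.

T₂ ≈ 244 K

Convert: T₁ = 309.0 K.
Reversible adiabatic, γ = 1.40: T₂ = T₁·(P₂/P₁)^((γ−1)/γ) = 243.6 K; V₂ = V₁·(P₁/P₂)^(1/γ) = 0.0004026 L.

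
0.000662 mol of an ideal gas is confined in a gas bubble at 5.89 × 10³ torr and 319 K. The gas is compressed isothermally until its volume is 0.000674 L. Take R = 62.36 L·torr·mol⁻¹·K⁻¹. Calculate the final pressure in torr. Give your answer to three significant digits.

P₂ ≈ 1.95e+04 torr

From PV = nRT: V₁ = nRT₁/P₁ = 0.002236 L.
T constant ⇒ Boyle's law P V = const: T₂ = T₁; P₂ = P₁·(V₁/V₂) = 1.954e+04 torr.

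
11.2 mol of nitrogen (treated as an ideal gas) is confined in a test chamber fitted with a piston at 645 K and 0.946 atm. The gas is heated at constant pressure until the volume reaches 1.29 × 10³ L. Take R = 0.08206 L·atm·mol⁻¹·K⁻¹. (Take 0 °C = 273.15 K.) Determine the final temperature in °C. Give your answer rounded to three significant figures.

T₂ ≈ 1.05e+03 °C

From PV = nRT: V₁ = nRT₁/P₁ = 626.6 L.
P constant ⇒ V ∝ T: P₂ = P₁; T₂ = T₁·(V₂/V₁) = 1328 K.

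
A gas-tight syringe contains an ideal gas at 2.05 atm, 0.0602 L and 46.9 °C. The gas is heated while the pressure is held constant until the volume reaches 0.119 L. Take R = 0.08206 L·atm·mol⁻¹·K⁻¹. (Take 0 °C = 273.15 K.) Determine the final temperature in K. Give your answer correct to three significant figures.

T₂ ≈ 633 K

Convert: T₁ = 320.0 K.
P constant ⇒ V ∝ T: P₂ = P₁; T₂ = T₁·(V₂/V₁) = 632.7 K.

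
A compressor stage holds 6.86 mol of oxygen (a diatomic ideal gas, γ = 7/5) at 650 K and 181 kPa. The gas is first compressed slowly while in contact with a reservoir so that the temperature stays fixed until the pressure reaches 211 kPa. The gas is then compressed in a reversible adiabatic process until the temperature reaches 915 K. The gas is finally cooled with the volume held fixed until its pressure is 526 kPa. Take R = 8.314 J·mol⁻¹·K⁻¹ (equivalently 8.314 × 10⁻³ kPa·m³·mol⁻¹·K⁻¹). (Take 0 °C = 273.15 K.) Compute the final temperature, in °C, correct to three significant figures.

From PV = nRT: V₁ = nRT₁/P₁ = 0.2048 m³.
Isothermal, so P V is constant: T₂ = T₁; V₂ = V₁·(P₁/P₂) = 0.1757 m³.
Adiabatic (γ = 7/5), T V^(γ−1) and P V^γ constant: P₃ = P₂·(T₃/T₂)^(γ/(γ−1)) = 698.3 kPa; V₃ = V₂·(T₂/T₃)^(1/(γ−1)) = 0.07473 m³.
Isochoric, so P/T is constant: V₄ = V₃; T₄ = T₃·(P₄/P₃) = 689.2 K.

T₄ ≈ 416 °C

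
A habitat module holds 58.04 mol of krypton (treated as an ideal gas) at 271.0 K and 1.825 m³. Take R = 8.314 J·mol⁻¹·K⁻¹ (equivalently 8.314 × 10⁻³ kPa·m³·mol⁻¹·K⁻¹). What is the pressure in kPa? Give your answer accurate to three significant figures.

PV = nRT ⇒ P = nRT/V = (58.04 × 8.314 × 10⁻³ × 271.0) / 1.825

P ≈ 71.7 kPa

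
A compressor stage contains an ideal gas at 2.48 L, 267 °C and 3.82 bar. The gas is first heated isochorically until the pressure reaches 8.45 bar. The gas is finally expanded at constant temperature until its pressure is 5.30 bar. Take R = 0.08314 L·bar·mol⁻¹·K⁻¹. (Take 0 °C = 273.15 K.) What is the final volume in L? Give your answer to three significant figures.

V₃ ≈ 3.95 L

Convert: T₁ = 540.1 K.
Isochoric, so P/T is constant: V₂ = V₁; T₂ = T₁·(P₂/P₁) = 1195 K.
Isothermal, so P V is constant: T₃ = T₂; V₃ = V₂·(P₂/P₃) = 3.954 L.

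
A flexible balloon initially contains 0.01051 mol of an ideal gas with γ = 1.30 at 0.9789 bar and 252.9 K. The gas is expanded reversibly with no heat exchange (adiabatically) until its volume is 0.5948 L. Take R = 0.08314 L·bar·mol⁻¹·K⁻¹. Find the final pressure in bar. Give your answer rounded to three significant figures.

P₂ ≈ 0.278 bar

From PV = nRT: V₁ = nRT₁/P₁ = 0.2257 L.
Reversible adiabatic, γ = 1.30: T₂ = T₁·(V₁/V₂)^(γ−1) = 189.1 K; P₂ = P₁·(V₁/V₂)^γ = 0.2778 bar.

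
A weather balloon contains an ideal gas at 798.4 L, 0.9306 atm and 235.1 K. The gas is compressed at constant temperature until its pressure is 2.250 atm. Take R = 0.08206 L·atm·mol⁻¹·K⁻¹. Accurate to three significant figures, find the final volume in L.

V₂ ≈ 330 L

Isothermal, so P V is constant: T₂ = T₁; V₂ = V₁·(P₁/P₂) = 330.2 L.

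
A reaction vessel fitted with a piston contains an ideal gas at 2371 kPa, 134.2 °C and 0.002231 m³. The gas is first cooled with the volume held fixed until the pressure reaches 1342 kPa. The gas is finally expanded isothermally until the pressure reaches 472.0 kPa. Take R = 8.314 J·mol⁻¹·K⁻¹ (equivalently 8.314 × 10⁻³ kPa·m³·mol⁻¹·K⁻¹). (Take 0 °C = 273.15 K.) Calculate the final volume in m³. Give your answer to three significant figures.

V₃ ≈ 0.00634 m³

Convert: T₁ = 407.3 K.
Isochoric, so P/T is constant: V₂ = V₁; T₂ = T₁·(P₂/P₁) = 230.6 K.
Isothermal, so P V is constant: T₃ = T₂; V₃ = V₂·(P₂/P₃) = 0.006343 m³.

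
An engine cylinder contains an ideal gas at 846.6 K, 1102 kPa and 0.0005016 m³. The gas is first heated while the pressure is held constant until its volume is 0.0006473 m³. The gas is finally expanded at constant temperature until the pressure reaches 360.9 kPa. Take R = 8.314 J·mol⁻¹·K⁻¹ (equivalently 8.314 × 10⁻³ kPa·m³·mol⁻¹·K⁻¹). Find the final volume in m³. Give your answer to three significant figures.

V₃ ≈ 0.00198 m³

P constant ⇒ V ∝ T: P₂ = P₁; T₂ = T₁·(V₂/V₁) = 1093 K.
Isothermal, so P V is constant: T₃ = T₂; V₃ = V₂·(P₂/P₃) = 0.001977 m³.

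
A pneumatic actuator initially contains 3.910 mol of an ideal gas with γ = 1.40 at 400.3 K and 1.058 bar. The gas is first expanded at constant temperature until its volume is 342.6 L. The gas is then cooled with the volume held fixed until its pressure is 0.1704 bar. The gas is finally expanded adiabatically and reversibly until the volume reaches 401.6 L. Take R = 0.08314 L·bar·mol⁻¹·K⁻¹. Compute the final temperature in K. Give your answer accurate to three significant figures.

T₄ ≈ 169 K

From PV = nRT: V₁ = nRT₁/P₁ = 123.0 L.
Isothermal, so P V is constant: T₂ = T₁; P₂ = P₁·(V₁/V₂) = 0.3798 bar.
Isochoric, so P/T is constant: V₃ = V₂; T₃ = T₂·(P₃/P₂) = 179.6 K.
Adiabatic (γ = 1.40), T V^(γ−1) and P V^γ constant: T₄ = T₃·(V₃/V₄)^(γ−1) = 168.5 K; P₄ = P₃·(V₃/V₄)^γ = 0.1364 bar.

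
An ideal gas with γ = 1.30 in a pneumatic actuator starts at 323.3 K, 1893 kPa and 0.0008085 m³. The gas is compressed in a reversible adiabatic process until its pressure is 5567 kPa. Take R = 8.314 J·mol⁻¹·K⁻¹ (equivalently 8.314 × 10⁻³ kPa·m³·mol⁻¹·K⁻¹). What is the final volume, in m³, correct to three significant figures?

V₂ ≈ 0.000353 m³

Adiabatic (γ = 1.30), T V^(γ−1) and P V^γ constant: T₂ = T₁·(P₂/P₁)^((γ−1)/γ) = 414.7 K; V₂ = V₁·(P₁/P₂)^(1/γ) = 0.0003526 m³.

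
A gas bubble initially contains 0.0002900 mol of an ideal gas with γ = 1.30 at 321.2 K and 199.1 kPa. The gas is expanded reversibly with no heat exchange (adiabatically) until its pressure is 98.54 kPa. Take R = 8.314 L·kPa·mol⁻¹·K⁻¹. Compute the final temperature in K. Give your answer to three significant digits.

T₂ ≈ 273 K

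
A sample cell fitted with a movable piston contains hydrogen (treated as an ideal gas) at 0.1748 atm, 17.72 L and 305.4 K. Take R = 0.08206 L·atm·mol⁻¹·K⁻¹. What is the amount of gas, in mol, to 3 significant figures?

n ≈ 0.124 mol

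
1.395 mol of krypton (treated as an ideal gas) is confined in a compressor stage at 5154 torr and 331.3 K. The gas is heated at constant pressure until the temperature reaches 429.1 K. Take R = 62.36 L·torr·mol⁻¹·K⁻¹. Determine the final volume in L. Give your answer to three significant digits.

From PV = nRT: V₁ = nRT₁/P₁ = 5.592 L.
Isobaric, so V/T is constant: P₂ = P₁; V₂ = V₁·(T₂/T₁) = 7.243 L.

V₂ ≈ 7.24 L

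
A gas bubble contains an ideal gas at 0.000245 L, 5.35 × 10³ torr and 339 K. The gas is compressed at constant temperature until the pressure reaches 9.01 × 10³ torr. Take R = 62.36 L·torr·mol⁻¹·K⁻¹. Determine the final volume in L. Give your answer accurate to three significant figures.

V₂ ≈ 0.000145 L

Isothermal, so P V is constant: T₂ = T₁; V₂ = V₁·(P₁/P₂) = 0.0001455 L.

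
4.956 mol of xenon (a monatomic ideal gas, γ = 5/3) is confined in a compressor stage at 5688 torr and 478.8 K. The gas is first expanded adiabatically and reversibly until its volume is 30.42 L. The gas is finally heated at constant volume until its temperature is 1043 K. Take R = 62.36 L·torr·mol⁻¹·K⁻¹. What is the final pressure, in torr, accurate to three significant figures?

From PV = nRT: V₁ = nRT₁/P₁ = 26.02 L.
Adiabatic (γ = 5/3), T V^(γ−1) and P V^γ constant: T₂ = T₁·(V₁/V₂)^(γ−1) = 431.4 K; P₂ = P₁·(V₁/V₂)^γ = 4383 torr.
V constant ⇒ P ∝ T: V₃ = V₂; P₃ = P₂·(T₃/T₂) = 1.060e+04 torr.

P₃ ≈ 1.06e+04 torr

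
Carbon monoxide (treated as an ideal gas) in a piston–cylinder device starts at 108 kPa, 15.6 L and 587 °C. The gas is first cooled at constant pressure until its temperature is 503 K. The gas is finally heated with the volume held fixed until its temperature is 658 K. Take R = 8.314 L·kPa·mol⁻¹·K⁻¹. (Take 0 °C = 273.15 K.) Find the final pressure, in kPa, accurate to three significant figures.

P₃ ≈ 141 kPa

Convert: T₁ = 860.1 K.
Isobaric, so V/T is constant: P₂ = P₁; V₂ = V₁·(T₂/T₁) = 9.123 L.
V constant ⇒ P ∝ T: V₃ = V₂; P₃ = P₂·(T₃/T₂) = 141.3 kPa.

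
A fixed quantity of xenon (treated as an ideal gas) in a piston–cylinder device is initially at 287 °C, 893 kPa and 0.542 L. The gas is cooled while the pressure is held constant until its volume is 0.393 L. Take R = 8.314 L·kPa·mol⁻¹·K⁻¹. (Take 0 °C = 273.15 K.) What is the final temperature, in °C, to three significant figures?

Convert: T₁ = 560.1 K.
Isobaric, so V/T is constant: P₂ = P₁; T₂ = T₁·(V₂/V₁) = 406.2 K.

T₂ ≈ 133 °C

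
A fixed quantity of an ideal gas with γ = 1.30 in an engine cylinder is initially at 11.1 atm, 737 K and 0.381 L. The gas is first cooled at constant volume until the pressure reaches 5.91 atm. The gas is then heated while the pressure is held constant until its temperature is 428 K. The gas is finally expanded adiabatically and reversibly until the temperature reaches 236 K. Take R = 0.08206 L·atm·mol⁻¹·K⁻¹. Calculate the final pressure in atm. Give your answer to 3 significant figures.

V constant ⇒ P ∝ T: V₂ = V₁; T₂ = T₁·(P₂/P₁) = 392.4 K.
Isobaric, so V/T is constant: P₃ = P₂; V₃ = V₂·(T₃/T₂) = 0.4156 L.
Adiabatic (γ = 1.30), T V^(γ−1) and P V^γ constant: P₄ = P₃·(T₄/T₃)^(γ/(γ−1)) = 0.4480 atm; V₄ = V₃·(T₃/T₄)^(1/(γ−1)) = 3.023 L.

P₄ ≈ 0.448 atm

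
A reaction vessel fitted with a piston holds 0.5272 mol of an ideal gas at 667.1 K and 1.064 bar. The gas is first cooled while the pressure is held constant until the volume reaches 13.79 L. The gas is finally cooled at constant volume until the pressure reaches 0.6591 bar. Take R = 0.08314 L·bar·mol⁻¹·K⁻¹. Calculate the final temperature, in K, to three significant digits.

T₃ ≈ 207 K

From PV = nRT: V₁ = nRT₁/P₁ = 27.48 L.
Isobaric, so V/T is constant: P₂ = P₁; T₂ = T₁·(V₂/V₁) = 334.7 K.
V constant ⇒ P ∝ T: V₃ = V₂; T₃ = T₂·(P₃/P₂) = 207.4 K.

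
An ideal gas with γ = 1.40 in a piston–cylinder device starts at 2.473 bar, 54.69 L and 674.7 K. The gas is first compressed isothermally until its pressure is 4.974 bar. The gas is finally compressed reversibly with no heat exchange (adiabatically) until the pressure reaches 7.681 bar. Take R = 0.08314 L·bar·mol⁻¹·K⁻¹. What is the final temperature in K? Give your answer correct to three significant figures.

T constant ⇒ Boyle's law P V = const: T₂ = T₁; V₂ = V₁·(P₁/P₂) = 27.19 L.
Reversible adiabatic, γ = 1.40: T₃ = T₂·(P₃/P₂)^((γ−1)/γ) = 763.9 K; V₃ = V₂·(P₂/P₃)^(1/γ) = 19.94 L.

T₃ ≈ 764 K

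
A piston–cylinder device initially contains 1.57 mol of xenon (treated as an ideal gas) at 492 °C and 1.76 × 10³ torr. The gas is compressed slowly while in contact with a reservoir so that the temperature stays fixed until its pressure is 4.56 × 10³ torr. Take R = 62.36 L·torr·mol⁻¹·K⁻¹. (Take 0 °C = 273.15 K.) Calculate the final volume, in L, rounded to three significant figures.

Convert: T₁ = 765.1 K.
From PV = nRT: V₁ = nRT₁/P₁ = 42.56 L.
Isothermal, so P V is constant: T₂ = T₁; V₂ = V₁·(P₁/P₂) = 16.43 L.

V₂ ≈ 16.4 L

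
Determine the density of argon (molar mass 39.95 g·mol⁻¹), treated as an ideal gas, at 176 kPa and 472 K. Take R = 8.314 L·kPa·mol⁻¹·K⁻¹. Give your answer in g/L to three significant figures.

ρ ≈ 1.79 g/L

ρ = PM/(RT) = (176 × 39.95) / (8.314 × 472.0)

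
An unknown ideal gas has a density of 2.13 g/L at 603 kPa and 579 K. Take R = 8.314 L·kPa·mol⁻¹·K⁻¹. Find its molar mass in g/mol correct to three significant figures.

ρ = PM/(RT) ⇒ M = ρRT/P = (2.13 × 8.314 × 579.0) / 603

M ≈ 17.0 g/mol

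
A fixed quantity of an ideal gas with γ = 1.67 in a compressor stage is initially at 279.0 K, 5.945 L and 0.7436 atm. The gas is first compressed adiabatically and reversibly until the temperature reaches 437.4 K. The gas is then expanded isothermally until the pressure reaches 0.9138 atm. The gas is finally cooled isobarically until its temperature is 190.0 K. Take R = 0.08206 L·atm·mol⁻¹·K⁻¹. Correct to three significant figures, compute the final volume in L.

V₄ ≈ 3.29 L

Reversible adiabatic, γ = 1.67: P₂ = P₁·(T₂/T₁)^(γ/(γ−1)) = 2.281 atm; V₂ = V₁·(T₁/T₂)^(1/(γ−1)) = 3.039 L.
T constant ⇒ Boyle's law P V = const: T₃ = T₂; V₃ = V₂·(P₂/P₃) = 7.584 L.
Isobaric, so V/T is constant: P₄ = P₃; V₄ = V₃·(T₄/T₃) = 3.294 L.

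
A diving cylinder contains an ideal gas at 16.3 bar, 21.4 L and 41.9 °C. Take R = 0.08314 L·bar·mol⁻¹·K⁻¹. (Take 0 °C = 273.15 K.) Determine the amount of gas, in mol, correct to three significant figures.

n ≈ 13.3 mol

Convert: T = 315.05 K.
PV = nRT ⇒ n = PV/(RT) = (16.3 × 21.4) / (0.08314 × 315.05)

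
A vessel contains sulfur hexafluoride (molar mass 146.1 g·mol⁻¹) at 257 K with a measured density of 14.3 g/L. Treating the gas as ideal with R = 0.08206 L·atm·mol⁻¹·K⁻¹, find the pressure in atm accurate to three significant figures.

P ≈ 2.06 atm

ρ = PM/(RT) ⇒ P = ρRT/M = (14.3 × 0.08206 × 257.0) / 146.1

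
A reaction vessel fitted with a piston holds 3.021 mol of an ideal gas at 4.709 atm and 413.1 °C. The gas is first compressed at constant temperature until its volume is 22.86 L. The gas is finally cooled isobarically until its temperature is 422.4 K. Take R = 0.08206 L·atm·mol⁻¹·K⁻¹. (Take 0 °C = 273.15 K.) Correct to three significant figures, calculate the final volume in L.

V₃ ≈ 14.1 L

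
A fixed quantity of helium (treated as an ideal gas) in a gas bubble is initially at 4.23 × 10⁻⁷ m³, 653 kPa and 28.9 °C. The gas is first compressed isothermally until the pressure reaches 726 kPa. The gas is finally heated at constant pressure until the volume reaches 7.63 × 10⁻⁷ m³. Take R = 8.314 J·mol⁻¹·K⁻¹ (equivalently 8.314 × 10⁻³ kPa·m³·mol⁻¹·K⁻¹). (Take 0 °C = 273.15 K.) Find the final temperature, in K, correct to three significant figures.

T₃ ≈ 606 K

Convert: T₁ = 302.0 K.
T constant ⇒ Boyle's law P V = const: T₂ = T₁; V₂ = V₁·(P₁/P₂) = 3.805e-07 m³.
P constant ⇒ V ∝ T: P₃ = P₂; T₃ = T₂·(V₃/V₂) = 605.7 K.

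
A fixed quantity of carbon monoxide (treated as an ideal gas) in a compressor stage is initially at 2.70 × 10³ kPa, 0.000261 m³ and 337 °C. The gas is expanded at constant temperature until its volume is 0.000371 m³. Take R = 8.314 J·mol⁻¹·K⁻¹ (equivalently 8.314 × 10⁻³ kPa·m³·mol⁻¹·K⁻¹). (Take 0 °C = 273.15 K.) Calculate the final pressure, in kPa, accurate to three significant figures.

P₂ ≈ 1.90e+03 kPa

Convert: T₁ = 610.1 K.
Isothermal, so P V is constant: T₂ = T₁; P₂ = P₁·(V₁/V₂) = 1899 kPa.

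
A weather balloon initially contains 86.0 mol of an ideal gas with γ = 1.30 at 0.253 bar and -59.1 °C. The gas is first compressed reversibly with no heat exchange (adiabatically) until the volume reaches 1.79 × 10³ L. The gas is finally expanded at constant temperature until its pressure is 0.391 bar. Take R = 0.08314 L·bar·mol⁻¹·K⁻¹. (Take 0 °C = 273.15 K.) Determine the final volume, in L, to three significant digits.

Convert: T₁ = 214.0 K.
From PV = nRT: V₁ = nRT₁/P₁ = 6049 L.
Reversible adiabatic, γ = 1.30: T₂ = T₁·(V₁/V₂)^(γ−1) = 308.4 K; P₂ = P₁·(V₁/V₂)^γ = 1.232 bar.
T constant ⇒ Boyle's law P V = const: T₃ = T₂; V₃ = V₂·(P₂/P₃) = 5640 L.

V₃ ≈ 5.64e+03 L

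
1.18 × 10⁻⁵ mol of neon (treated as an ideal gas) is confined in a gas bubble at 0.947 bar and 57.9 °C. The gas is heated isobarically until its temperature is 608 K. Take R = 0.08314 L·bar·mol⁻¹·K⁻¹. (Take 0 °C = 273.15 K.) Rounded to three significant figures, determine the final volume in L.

V₂ ≈ 0.000630 L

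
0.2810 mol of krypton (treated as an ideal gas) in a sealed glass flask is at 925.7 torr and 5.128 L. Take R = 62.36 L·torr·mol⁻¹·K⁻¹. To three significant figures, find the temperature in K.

PV = nRT ⇒ T = PV/(nR) = (925.7 × 5.128) / (0.2810 × 62.36)

T ≈ 271 K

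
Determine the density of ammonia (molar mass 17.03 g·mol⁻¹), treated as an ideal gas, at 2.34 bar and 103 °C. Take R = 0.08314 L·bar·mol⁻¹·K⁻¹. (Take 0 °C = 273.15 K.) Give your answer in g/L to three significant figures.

ρ ≈ 1.27 g/L

ρ = PM/(RT) = (2.34 × 17.03) / (0.08314 × 376.1)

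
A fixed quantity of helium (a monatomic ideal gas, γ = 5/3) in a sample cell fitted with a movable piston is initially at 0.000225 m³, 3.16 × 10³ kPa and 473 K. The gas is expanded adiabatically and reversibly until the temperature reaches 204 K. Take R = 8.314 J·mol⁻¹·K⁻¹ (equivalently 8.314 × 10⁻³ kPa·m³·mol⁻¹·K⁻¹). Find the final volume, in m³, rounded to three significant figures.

Reversible adiabatic, γ = 5/3: P₂ = P₁·(T₂/T₁)^(γ/(γ−1)) = 386.0 kPa; V₂ = V₁·(T₁/T₂)^(1/(γ−1)) = 0.0007944 m³.

V₂ ≈ 0.000794 m³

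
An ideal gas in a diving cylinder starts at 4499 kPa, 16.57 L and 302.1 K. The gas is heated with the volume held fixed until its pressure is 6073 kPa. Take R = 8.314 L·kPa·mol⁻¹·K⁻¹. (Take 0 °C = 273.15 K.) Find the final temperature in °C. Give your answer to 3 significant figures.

V constant ⇒ P ∝ T: V₂ = V₁; T₂ = T₁·(P₂/P₁) = 407.8 K.

T₂ ≈ 135 °C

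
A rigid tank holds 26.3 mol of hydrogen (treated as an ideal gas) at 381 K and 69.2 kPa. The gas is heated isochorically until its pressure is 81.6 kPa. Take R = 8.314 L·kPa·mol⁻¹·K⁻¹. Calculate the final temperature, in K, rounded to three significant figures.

T₂ ≈ 449 K

From PV = nRT: V₁ = nRT₁/P₁ = 1204 L.
V constant ⇒ P ∝ T: V₂ = V₁; T₂ = T₁·(P₂/P₁) = 449.3 K.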